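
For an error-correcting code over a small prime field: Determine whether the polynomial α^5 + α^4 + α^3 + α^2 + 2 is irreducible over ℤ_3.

Write m(α) = α^5 + α^4 + α^3 + α^2 + 2.
Check for roots in ℤ_3: m(0) = 2; m(1) = 0 → root; m(2) = 2.
m(1) = 0, so (α − 1) divides m(α); m is reducible.

No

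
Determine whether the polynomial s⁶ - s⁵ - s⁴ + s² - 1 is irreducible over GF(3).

Yes

Write g(s) = s⁶ - s⁵ - s⁴ + s² - 1.
Check for roots in GF(3): g(0) = 2; g(1) = 2; g(2) = 1.
No roots, so no linear factors.
Monic irreducibles of degree 2 over GF(3): s² + 1, s² + s - 1, s² - s - 1.
None of them divide g (all give nonzero remainder).
Degree-3 irreducible divisors: test the 8 monic irreducibles of degree 3 over GF(3).
None of them divide g (all give nonzero remainder).
No irreducible factor of degree ≤ 3 exists, so g is irreducible over GF(3).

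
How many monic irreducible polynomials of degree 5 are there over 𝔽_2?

The number of monic irreducibles of degree 5 over GF(2) is (1/5)·Σ_{d∣5} μ(5/d) 2^d.
Divisors of 5: 1, 5; μ(5/d) for each: -1, 1.
Σ = − 2^1 + 2^5 = 30.
N = 30/5 = 6.

6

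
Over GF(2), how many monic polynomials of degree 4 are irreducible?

3

The number of monic irreducibles of degree 4 over GF(2) is (1/4)·Σ_{d∣4} μ(4/d) 2^d.
Divisors of 4: 1, 2, 4; μ(4/d) for each: 0, -1, 1.
Σ = − 2^2 + 2^4 = 12.
N = 12/4 = 3.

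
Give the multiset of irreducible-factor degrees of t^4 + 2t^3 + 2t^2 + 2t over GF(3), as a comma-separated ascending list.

1, 3

Write g(t) = t^4 + 2t^3 + 2t^2 + 2t.
Roots in GF(3): g(0) = 0 → root; g(1) = 1; g(2) = 2.
Linear factors from roots: (t).
Complete factorization: g(t) = (t)·(t^3 + 2t^2 + 2t + 2).
Factor degrees with multiplicity: 1 + 3 = 4.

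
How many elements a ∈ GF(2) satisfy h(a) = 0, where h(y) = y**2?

Evaluate at each of the 2 elements of GF(2):
h(0) = 0 → root; h(1) = 1.
Roots: {0}.

1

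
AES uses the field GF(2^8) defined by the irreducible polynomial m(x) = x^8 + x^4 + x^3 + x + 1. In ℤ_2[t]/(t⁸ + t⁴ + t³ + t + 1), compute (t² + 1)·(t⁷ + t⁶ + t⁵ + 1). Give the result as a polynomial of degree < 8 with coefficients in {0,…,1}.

t^6 + t^3

Multiply in ℤ_2[t]: (t² + 1)·(t⁷ + t⁶ + t⁵ + 1) = t⁹ + t⁸ + t⁶ + t⁵ + t² + 1.
Reduce using t⁸ ≡ t⁴ + t³ + t + 1 (mod t⁸ + t⁴ + t³ + t + 1).
Reduced: t⁶ + t³.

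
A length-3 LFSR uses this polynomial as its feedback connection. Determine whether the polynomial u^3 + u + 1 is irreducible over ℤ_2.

Write m(u) = u^3 + u + 1.
Check for roots in ℤ_2: m(0) = 1; m(1) = 1.
No roots. A degree-3 polynomial over a field with no linear factor is irreducible.

Yes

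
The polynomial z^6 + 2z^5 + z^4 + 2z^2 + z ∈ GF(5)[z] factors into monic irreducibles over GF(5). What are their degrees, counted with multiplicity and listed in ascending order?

1, 2, 3

Write h(z) = z^6 + 2z^5 + z^4 + 2z^2 + z.
Roots in GF(5): h(0) = 0 → root; h(1) = 2; h(2) = 4; h(3) = 2; h(4) = 1.
Linear factors from roots: (z).
Complete factorization: h(z) = (z)·(z^2 - 2z - 1)·(z^3 - z^2 - 1).
Factor degrees with multiplicity: 1 + 2 + 3 = 6.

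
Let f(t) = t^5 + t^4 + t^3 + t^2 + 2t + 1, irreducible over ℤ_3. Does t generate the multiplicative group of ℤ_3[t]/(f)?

Yes

|GF(3^5)^×| = 3^5 − 1 = 242. Prime factorization: 242 = 2·11^2.
f is primitive ⇔ t has order 242 in GF(3)[t]/(f), i.e. t^(242/q) ≠ 1 for each prime q | 242.
t^(121) mod f = 2.
t^(22) mod f = t^4 + t^2 + t + 2.
None equal 1, so t has full order 242; f is primitive.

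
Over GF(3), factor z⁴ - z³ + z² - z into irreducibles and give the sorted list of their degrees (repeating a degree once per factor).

1, 1, 2

Write h(z) = z⁴ - z³ + z² - z.
Roots in GF(3): h(0) = 0 → root; h(1) = 0 → root; h(2) = 1.
Linear factors from roots: (z), (z - 1).
Complete factorization: h(z) = (z)·(z - 1)·(z² + 1).
Factor degrees with multiplicity: 1 + 1 + 2 = 4.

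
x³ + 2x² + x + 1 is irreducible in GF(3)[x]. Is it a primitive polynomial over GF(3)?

Yes

Write f(x) = x³ + 2x² + x + 1.
|GF(3^3)^×| = 3^3 − 1 = 26. Prime factorization: 26 = 2·13.
f is primitive ⇔ x has order 26 in GF(3)[x]/(f), i.e. x^(26/q) ≠ 1 for each prime q | 26.
x^(13) mod f = 2.
x^(2) mod f = x².
None equal 1, so x has full order 26; f is primitive.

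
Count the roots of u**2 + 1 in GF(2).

Write g(u) = u**2 + 1.
Evaluate at each of the 2 elements of GF(2):
g(0) = 1; g(1) = 0 → root.
Roots: {1}.

1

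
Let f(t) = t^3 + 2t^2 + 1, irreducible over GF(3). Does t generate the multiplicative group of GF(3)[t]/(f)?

Yes

|GF(3^3)^×| = 3^3 − 1 = 26. Prime factorization: 26 = 2·13.
f is primitive ⇔ t has order 26 in GF(3)[t]/(f), i.e. t^(26/q) ≠ 1 for each prime q | 26.
t^(13) mod f = 2.
t^(2) mod f = t^2.
None equal 1, so t has full order 26; f is primitive.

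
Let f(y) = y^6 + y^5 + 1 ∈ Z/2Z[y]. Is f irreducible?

Yes

Check for roots in Z/2Z: f(0) = 1; f(1) = 1.
No roots, so no linear factors.
Monic irreducibles of degree 2 over GF(2): y^2 + y + 1.
None of them divide f (all give nonzero remainder).
Monic irreducibles of degree 3 over GF(2): y^3 + y + 1, y^3 + y^2 + 1.
None of them divide f (all give nonzero remainder).
No irreducible factor of degree ≤ 3 exists, so f is irreducible over GF(2).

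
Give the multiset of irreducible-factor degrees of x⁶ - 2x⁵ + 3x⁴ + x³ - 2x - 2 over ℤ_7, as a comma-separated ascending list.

Write g(x) = x⁶ - 2x⁵ + 3x⁴ + x³ - 2x - 2.
Linear factors from roots: (x + 3).
Complete factorization: g(x) = (x + 3)·(x² + 2x - 2)·(x³ - x - 2).
Factor degrees with multiplicity: 1 + 2 + 3 = 6.

1, 2, 3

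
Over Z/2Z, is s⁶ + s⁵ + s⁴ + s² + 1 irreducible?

Write g(s) = s⁶ + s⁵ + s⁴ + s² + 1.
Check for roots in Z/2Z: g(0) = 1; g(1) = 1.
No roots, so no linear factors.
Monic irreducibles of degree 2 over GF(2): s² + s + 1.
None of them divide g (all give nonzero remainder).
Monic irreducibles of degree 3 over GF(2): s³ + s + 1, s³ + s² + 1.
None of them divide g (all give nonzero remainder).
No irreducible factor of degree ≤ 3 exists, so g is irreducible over GF(2).

Yes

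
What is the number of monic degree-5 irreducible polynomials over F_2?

6

Gauss's count: N_{2}(5) = (1/5) Σ_{d|5} μ(5/d)·2^d.
Divisors of 5: 1, 5; μ(5/d) for each: -1, 1.
Σ = − 2^1 + 2^5 = 30.
N = 30/5 = 6.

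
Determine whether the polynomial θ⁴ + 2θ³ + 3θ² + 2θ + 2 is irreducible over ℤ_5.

Write h(θ) = θ⁴ + 2θ³ + 3θ² + 2θ + 2.
Check for roots in ℤ_5: h(0) = 2; h(1) = 0 → root; h(2) = 0 → root; h(3) = 0 → root; h(4) = 2.
h(1) = 0, so (θ − 1) divides h(θ); h is reducible.

No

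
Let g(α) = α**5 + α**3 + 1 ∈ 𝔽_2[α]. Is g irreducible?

Yes

Check for roots in 𝔽_2: g(0) = 1; g(1) = 1.
No roots, so no linear factors.
Monic irreducibles of degree 2 over GF(2): α**2 + α + 1.
None of them divide g (all give nonzero remainder).
No irreducible factor of degree ≤ 2 exists, so g is irreducible over GF(2).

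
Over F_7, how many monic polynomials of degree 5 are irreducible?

Gauss's count: N_{7}(5) = (1/5) Σ_{d|5} μ(5/d)·7^d.
Divisors of 5: 1, 5; μ(5/d) for each: -1, 1.
Σ = − 7^1 + 7^5 = 16800.
N = 16800/5 = 3360.

3360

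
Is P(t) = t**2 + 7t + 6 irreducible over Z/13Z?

Check each element of Z/13Z for a root: P(0)=6, P(1)=1, P(2)=11, P(3)=10, P(4)=11, P(5)=1, P(6)=6, P(7)=0, P(8)=9, P(9)=7, P(10)=7, P(11)=9, P(12)=0.
P(7) = 0, so (t − 7) divides P(t); P is reducible.

No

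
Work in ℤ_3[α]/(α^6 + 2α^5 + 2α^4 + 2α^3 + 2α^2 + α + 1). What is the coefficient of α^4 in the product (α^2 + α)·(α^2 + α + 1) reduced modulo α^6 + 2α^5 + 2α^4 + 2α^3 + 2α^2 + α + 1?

Multiply in ℤ_3[α]: (α^2 + α)·(α^2 + α + 1) = α^4 + 2α^3 + 2α^2 + α.
Reduced: α^4 + 2α^3 + 2α^2 + α.

1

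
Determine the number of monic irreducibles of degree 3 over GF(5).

40

Gauss's count: N_{5}(3) = (1/3) Σ_{d|3} μ(3/d)·5^d.
Divisors of 3: 1, 3; μ(3/d) for each: -1, 1.
Σ = − 5^1 + 5^3 = 120.
N = 120/3 = 40.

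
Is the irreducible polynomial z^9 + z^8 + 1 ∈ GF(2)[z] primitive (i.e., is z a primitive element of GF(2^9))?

Write f(z) = z^9 + z^8 + 1.
|GF(2^9)^×| = 2^9 − 1 = 511. Prime factorization: 511 = 7·73.
f is primitive ⇔ z has order 511 in GF(2)[z]/(f), i.e. z^(511/q) ≠ 1 for each prime q | 511.
z^(73) mod f = 1
z^(7) mod f = z^7.
Since z^(73) = 1, the order of z divides 73 < 511; not primitive.

No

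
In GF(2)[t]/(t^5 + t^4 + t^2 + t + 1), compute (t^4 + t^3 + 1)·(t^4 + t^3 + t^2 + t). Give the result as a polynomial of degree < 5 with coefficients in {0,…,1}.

Multiply in GF(2)[t]: (t^4 + t^3 + 1)·(t^4 + t^3 + t^2 + t) = t^8 + t^3 + t^2 + t.
Reduce using t^5 ≡ t^4 + t^2 + t + 1 (mod t^5 + t^4 + t^2 + t + 1).
Reduced: t^2.

t^2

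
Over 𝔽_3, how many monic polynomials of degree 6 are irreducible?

116

Gauss's count: N_{3}(6) = (1/6) Σ_{d|6} μ(6/d)·3^d.
Divisors of 6: 1, 2, 3, 6; μ(6/d) for each: 1, -1, -1, 1.
Σ = 3^1 − 3^2 − 3^3 + 3^6 = 696.
N = 696/6 = 116.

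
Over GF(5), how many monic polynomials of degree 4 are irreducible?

150

By the necklace-counting formula, N_5(4) = (1/4) Σ_{d|4} μ(4/d)·5^d.
Divisors of 4: 1, 2, 4; μ(4/d) for each: 0, -1, 1.
Σ = − 5^2 + 5^4 = 600.
N = 600/4 = 150.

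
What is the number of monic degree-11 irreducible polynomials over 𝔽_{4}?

381300

The number of monic irreducibles of degree 11 over GF(4) is (1/11)·Σ_{d∣11} μ(11/d) 4^d.
Divisors of 11: 1, 11; μ(11/d) for each: -1, 1.
Σ = − 4^1 + 4^11 = 4194300.
N = 4194300/11 = 381300.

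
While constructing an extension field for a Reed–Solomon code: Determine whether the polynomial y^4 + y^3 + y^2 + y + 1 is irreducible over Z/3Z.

Yes

Write P(y) = y^4 + y^3 + y^2 + y + 1.
Check for roots in Z/3Z: P(0) = 1; P(1) = 2; P(2) = 1.
No roots, so no linear factors.
Monic irreducibles of degree 2 over GF(3): y^2 + 1, y^2 + y - 1, y^2 - y - 1.
None of them divide P (all give nonzero remainder).
No irreducible factor of degree ≤ 2 exists, so P is irreducible over GF(3).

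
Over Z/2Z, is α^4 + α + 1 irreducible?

Write P(α) = α^4 + α + 1.
Check for roots in Z/2Z: P(0) = 1; P(1) = 1.
No roots, so no linear factors.
Monic irreducibles of degree 2 over GF(2): α^2 + α + 1.
None of them divide P (all give nonzero remainder).
No irreducible factor of degree ≤ 2 exists, so P is irreducible over GF(2).

Yes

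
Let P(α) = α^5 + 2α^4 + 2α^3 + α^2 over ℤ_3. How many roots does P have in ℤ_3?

Evaluate at each of the 3 elements of ℤ_3:
P(0) = 0 → root; P(1) = 0 → root; P(2) = 0 → root.
Roots: {0, 1, 2}.

3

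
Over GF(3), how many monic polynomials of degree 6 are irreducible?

The number of monic irreducibles of degree 6 over GF(3) is (1/6)·Σ_{d∣6} μ(6/d) 3^d.
Divisors of 6: 1, 2, 3, 6; μ(6/d) for each: 1, -1, -1, 1.
Σ = 3^1 − 3^2 − 3^3 + 3^6 = 696.
N = 696/6 = 116.

116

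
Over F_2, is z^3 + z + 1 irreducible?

Write h(z) = z^3 + z + 1.
Check for roots in F_2: h(0) = 1; h(1) = 1.
No roots. A degree-3 polynomial over a field with no linear factor is irreducible.

Yes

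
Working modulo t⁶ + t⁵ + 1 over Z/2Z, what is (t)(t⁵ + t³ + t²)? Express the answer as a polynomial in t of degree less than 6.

t^5 + t^4 + t^3 + 1

Multiply in Z/2Z[t]: (t)·(t⁵ + t³ + t²) = t⁶ + t⁴ + t³.
Reduce using t⁶ ≡ t⁵ + 1 (mod t⁶ + t⁵ + 1).
Reduced: t⁵ + t⁴ + t³ + 1.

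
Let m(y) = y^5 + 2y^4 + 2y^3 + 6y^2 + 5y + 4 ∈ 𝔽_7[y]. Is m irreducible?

No

Check for roots in 𝔽_7: m(0) = 4; m(1) = 6; m(2) = 6; m(3) = 0 → root; m(4) = 6; m(5) = 2; m(6) = 4.
m(3) = 0, so (y − 3) divides m(y); m is reducible.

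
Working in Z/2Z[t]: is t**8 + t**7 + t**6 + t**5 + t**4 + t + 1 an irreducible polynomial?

Yes

Write g(t) = t**8 + t**7 + t**6 + t**5 + t**4 + t + 1.
Check for roots in Z/2Z: g(0) = 1; g(1) = 1.
No roots, so no linear factors.
Monic irreducibles of degree 2 over GF(2): t**2 + t + 1.
None of them divide g (all give nonzero remainder).
Monic irreducibles of degree 3 over GF(2): t**3 + t + 1, t**3 + t**2 + 1.
None of them divide g (all give nonzero remainder).
Monic irreducibles of degree 4 over GF(2): t**4 + t + 1, t**4 + t**3 + 1, t**4 + t**3 + t**2 + t + 1.
None of them divide g (all give nonzero remainder).
No irreducible factor of degree ≤ 4 exists, so g is irreducible over GF(2).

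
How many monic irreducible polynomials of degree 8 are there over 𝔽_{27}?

35303625630

By the necklace-counting formula, N_27(8) = (1/8) Σ_{d|8} μ(8/d)·27^d.
Divisors of 8: 1, 2, 4, 8; μ(8/d) for each: 0, 0, -1, 1.
Σ = − 27^4 + 27^8 = 282429005040.
N = 282429005040/8 = 35303625630.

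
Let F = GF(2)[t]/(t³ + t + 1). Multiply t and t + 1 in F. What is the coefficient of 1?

0

Multiply in GF(2)[t]: (t)·(t + 1) = t² + t.
Reduced: t² + t.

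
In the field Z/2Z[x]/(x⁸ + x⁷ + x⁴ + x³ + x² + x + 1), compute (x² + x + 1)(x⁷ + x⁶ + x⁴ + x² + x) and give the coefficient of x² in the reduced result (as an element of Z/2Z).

Multiply in Z/2Z[x]: (x² + x + 1)·(x⁷ + x⁶ + x⁴ + x² + x) = x⁹ + x⁵ + x.
Reduce using x⁸ ≡ x⁷ + x⁴ + x³ + x² + x + 1 (mod x⁸ + x⁷ + x⁴ + x³ + x² + x + 1).
Reduced: x⁷ + x + 1.

0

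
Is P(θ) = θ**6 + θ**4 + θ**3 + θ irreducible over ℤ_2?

Check for roots in ℤ_2: P(0) = 0 → root; P(1) = 0 → root.
P(0) = 0, so (θ) divides P(θ); P is reducible.

No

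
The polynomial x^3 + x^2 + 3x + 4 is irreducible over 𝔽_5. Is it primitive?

No

Write f(x) = x^3 + x^2 + 3x + 4.
|GF(5^3)^×| = 5^3 − 1 = 124. Prime factorization: 124 = 2^2·31.
f is primitive ⇔ x has order 124 in GF(5)[x]/(f), i.e. x^(124/q) ≠ 1 for each prime q | 124.
x^(62) mod f = 1
x^(4) mod f = 3x^2 + 4x + 4.
Since x^(62) = 1, the order of x divides 62 < 124; not primitive.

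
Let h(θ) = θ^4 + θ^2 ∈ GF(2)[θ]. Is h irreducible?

Check for roots in GF(2): h(0) = 0 → root; h(1) = 0 → root.
h(0) = 0, so (θ) divides h(θ); h is reducible.

No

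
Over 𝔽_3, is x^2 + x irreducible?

No

Write P(x) = x^2 + x.
Check for roots in 𝔽_3: P(0) = 0 → root; P(1) = 2; P(2) = 0 → root.
P(0) = 0, so (x) divides P(x); P is reducible.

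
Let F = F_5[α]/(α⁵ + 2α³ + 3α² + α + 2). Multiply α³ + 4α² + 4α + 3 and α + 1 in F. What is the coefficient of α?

2

Multiply in F_5[α]: (α³ + 4α² + 4α + 3)·(α + 1) = α⁴ + 3α² + 2α + 3.
Reduced: α⁴ + 3α² + 2α + 3.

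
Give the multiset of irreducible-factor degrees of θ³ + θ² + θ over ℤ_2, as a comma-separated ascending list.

1, 2

Write h(θ) = θ³ + θ² + θ.
Roots in ℤ_2: h(0) = 0 → root; h(1) = 1.
Linear factors from roots: (θ).
Complete factorization: h(θ) = (θ)·(θ² + θ + 1).
Factor degrees with multiplicity: 1 + 2 = 3.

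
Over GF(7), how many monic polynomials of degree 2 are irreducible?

21

Gauss's count: N_{7}(2) = (1/2) Σ_{d|2} μ(2/d)·7^d.
Divisors of 2: 1, 2; μ(2/d) for each: -1, 1.
Σ = − 7^1 + 7^2 = 42.
N = 42/2 = 21.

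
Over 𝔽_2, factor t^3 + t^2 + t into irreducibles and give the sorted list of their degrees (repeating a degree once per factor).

Write g(t) = t^3 + t^2 + t.
Roots in 𝔽_2: g(0) = 0 → root; g(1) = 1.
Linear factors from roots: (t).
Complete factorization: g(t) = (t)·(t^2 + t + 1).
Factor degrees with multiplicity: 1 + 2 = 3.

1, 2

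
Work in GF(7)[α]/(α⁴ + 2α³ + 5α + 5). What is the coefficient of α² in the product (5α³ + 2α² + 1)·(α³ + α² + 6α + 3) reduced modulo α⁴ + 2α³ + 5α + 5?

Multiply in GF(7)[α]: (5α³ + 2α² + 1)·(α³ + α² + 6α + 3) = 5α⁶ + 4α⁴ + 6α + 3.
Reduce using α⁴ ≡ 5α³ + 2α + 2 (mod α⁴ + 2α³ + 5α + 5).
Reduced: 4α³ + 4α² + 6α + 2.

4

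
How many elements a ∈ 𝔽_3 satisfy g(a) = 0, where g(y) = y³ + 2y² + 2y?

1

Evaluate at each of the 3 elements of 𝔽_3:
g(0) = 0 → root; g(1) = 2; g(2) = 2.
Roots: {0}.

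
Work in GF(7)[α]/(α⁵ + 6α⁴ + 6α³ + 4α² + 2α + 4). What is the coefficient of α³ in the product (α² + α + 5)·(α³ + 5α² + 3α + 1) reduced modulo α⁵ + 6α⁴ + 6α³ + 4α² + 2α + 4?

0

Multiply in GF(7)[α]: (α² + α + 5)·(α³ + 5α² + 3α + 1) = α⁵ + 6α⁴ + 6α³ + α² + 2α + 5.
Reduce using α⁵ ≡ α⁴ + α³ + 3α² + 5α + 3 (mod α⁵ + 6α⁴ + 6α³ + 4α² + 2α + 4).
Reduced: 4α² + 1.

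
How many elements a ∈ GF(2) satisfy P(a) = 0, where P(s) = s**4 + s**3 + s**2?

Evaluate at each of the 2 elements of GF(2):
P(0) = 0 → root; P(1) = 1.
Roots: {0}.

1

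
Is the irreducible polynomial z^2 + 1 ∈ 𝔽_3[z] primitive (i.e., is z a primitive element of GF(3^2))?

No

Write f(z) = z^2 + 1.
|GF(3^2)^×| = 3^2 − 1 = 8. Prime factorization: 8 = 2^3.
f is primitive ⇔ z has order 8 in GF(3)[z]/(f), i.e. z^(8/q) ≠ 1 for each prime q | 8.
z^(4) mod f = 1
Since z^(4) = 1, the order of z divides 4 < 8; not primitive.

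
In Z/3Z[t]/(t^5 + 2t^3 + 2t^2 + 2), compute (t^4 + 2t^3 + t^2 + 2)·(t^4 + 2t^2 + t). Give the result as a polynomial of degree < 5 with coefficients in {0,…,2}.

2t^3 + 2t^2 + 2

Multiply in Z/3Z[t]: (t^4 + 2t^3 + t^2 + 2)·(t^4 + 2t^2 + t) = t^8 + 2t^7 + 2t^5 + t^3 + t^2 + 2t.
Reduce using t^5 ≡ t^3 + t^2 + 1 (mod t^5 + 2t^3 + 2t^2 + 2).
Reduced: 2t^3 + 2t^2 + 2.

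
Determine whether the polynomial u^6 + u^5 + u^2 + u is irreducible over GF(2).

Write g(u) = u^6 + u^5 + u^2 + u.
Check for roots in GF(2): g(0) = 0 → root; g(1) = 0 → root.
g(0) = 0, so (u) divides g(u); g is reducible.

No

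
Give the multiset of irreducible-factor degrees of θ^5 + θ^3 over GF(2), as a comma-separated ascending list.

Write f(θ) = θ^5 + θ^3.
Roots in GF(2): f(0) = 0 → root; f(1) = 0 → root.
Linear factors from roots: (θ), (θ + 1).
Complete factorization: f(θ) = (θ + 1)^2·(θ)^3.
Factor degrees with multiplicity: 1 + 1 + 1 + 1 + 1 = 5.

1, 1, 1, 1, 1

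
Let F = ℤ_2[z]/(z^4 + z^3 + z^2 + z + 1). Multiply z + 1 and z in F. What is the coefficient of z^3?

Multiply in ℤ_2[z]: (z + 1)·(z) = z^2 + z.
Reduced: z^2 + z.

0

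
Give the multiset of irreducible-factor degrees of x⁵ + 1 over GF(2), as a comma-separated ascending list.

Write f(x) = x⁵ + 1.
Roots in GF(2): f(0) = 1; f(1) = 0 → root.
Linear factors from roots: (x + 1).
Complete factorization: f(x) = (x + 1)·(x⁴ + x³ + x² + x + 1).
Factor degrees with multiplicity: 1 + 4 = 5.

1, 4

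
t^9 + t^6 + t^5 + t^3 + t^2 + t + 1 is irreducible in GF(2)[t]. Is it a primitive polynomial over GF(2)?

Yes

Write f(t) = t^9 + t^6 + t^5 + t^3 + t^2 + t + 1.
|GF(2^9)^×| = 2^9 − 1 = 511. Prime factorization: 511 = 7·73.
f is primitive ⇔ t has order 511 in GF(2)[t]/(f), i.e. t^(511/q) ≠ 1 for each prime q | 511.
t^(73) mod f = t^5 + t^4 + t^3 + t + 1.
t^(7) mod f = t^7.
None equal 1, so t has full order 511; f is primitive.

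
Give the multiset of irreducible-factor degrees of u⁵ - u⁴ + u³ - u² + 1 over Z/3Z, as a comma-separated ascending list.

Write f(u) = u⁵ - u⁴ + u³ - u² + 1.
Roots in Z/3Z: f(0) = 1; f(1) = 1; f(2) = 0 → root.
Linear factors from roots: (u + 1).
Complete factorization: f(u) = (u + 1)·(u⁴ + u³ - u + 1).
Factor degrees with multiplicity: 1 + 4 = 5.

1, 4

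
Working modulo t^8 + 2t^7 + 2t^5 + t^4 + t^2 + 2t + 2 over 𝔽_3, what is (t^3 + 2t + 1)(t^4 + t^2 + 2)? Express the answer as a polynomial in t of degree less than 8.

t^7 + t^4 + t^3 + t^2 + t + 2

Multiply in 𝔽_3[t]: (t^3 + 2t + 1)·(t^4 + t^2 + 2) = t^7 + t^4 + t^3 + t^2 + t + 2.
Reduced: t^7 + t^4 + t^3 + t^2 + t + 2.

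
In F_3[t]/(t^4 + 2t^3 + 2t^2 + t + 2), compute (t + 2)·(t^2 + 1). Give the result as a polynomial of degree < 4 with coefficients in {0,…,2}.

Multiply in F_3[t]: (t + 2)·(t^2 + 1) = t^3 + 2t^2 + t + 2.
Reduced: t^3 + 2t^2 + t + 2.

t^3 + 2t^2 + t + 2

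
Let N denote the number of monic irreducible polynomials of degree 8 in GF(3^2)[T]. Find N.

Gauss's count: N_{9}(8) = (1/8) Σ_{d|8} μ(8/d)·9^d.
Divisors of 8: 1, 2, 4, 8; μ(8/d) for each: 0, 0, -1, 1.
Σ = − 9^4 + 9^8 = 43040160.
N = 43040160/8 = 5380020.

5380020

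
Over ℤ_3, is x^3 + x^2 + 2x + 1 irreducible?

Yes

Write m(x) = x^3 + x^2 + 2x + 1.
Check for roots in ℤ_3: m(0) = 1; m(1) = 2; m(2) = 2.
No roots. A degree-3 polynomial over a field with no linear factor is irreducible.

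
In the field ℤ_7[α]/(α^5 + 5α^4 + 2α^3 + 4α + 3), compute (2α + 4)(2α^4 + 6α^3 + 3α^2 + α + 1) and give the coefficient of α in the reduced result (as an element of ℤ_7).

4

Multiply in ℤ_7[α]: (2α + 4)·(2α^4 + 6α^3 + 3α^2 + α + 1) = 4α^5 + 6α^4 + 2α^3 + 6α + 4.
Reduce using α^5 ≡ 2α^4 + 5α^3 + 3α + 4 (mod α^5 + 5α^4 + 2α^3 + 4α + 3).
Reduced: α^3 + 4α + 6.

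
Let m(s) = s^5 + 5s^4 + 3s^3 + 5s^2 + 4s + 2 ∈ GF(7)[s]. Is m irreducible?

Check for roots in GF(7): m(0) = 2; m(1) = 6; m(2) = 5; m(3) = 4; m(4) = 4; m(5) = 3; m(6) = 4.
No roots, so no linear factors.
Degree-2 irreducible divisors: test the 21 monic irreducibles of degree 2 over GF(7).
None of them divide m (all give nonzero remainder).
No irreducible factor of degree ≤ 2 exists, so m is irreducible over GF(7).

Yes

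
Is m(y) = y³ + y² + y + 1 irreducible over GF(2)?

No

Check for roots in GF(2): m(0) = 1; m(1) = 0 → root.
m(1) = 0, so (y − 1) divides m(y); m is reducible.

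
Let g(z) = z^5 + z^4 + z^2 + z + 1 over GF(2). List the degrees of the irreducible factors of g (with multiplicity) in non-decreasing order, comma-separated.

Roots in GF(2): g(0) = 1; g(1) = 1.
Complete factorization: g(z) = (z^5 + z^4 + z^2 + z + 1).
Factor degrees with multiplicity: 5 = 5.

5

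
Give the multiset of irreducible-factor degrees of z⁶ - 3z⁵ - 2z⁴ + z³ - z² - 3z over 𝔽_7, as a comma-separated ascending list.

Write f(z) = z⁶ - 3z⁵ - 2z⁴ + z³ - z² - 3z.
Linear factors from roots: (z), (z - 1).
Complete factorization: f(z) = (z)·(z - 1)·(z² + 2z + 3)·(z² + 3z + 1).
Factor degrees with multiplicity: 1 + 1 + 2 + 2 = 6.

1, 1, 2, 2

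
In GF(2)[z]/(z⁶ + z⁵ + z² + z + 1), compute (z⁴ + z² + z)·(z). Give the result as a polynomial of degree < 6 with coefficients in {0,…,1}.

Multiply in GF(2)[z]: (z⁴ + z² + z)·(z) = z⁵ + z³ + z².
Reduced: z⁵ + z³ + z².

z^5 + z^3 + z^2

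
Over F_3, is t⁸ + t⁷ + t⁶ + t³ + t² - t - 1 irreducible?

No

Write m(t) = t⁸ + t⁷ + t⁶ + t³ + t² - t - 1.
Check for roots in F_3: m(0) = 2; m(1) = 0 → root; m(2) = 1.
m(1) = 0, so (t − 1) divides m(t); m is reducible.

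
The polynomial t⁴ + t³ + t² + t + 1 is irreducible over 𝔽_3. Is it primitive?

No

Write f(t) = t⁴ + t³ + t² + t + 1.
|GF(3^4)^×| = 3^4 − 1 = 80. Prime factorization: 80 = 2^4·5.
f is primitive ⇔ t has order 80 in GF(3)[t]/(f), i.e. t^(80/q) ≠ 1 for each prime q | 80.
t^(40) mod f = 1
t^(16) mod f = t.
Since t^(40) = 1, the order of t divides 40 < 80; not primitive.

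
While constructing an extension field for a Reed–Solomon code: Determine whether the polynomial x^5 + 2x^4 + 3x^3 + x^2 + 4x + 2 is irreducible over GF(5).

Write P(x) = x^5 + 2x^4 + 3x^3 + x^2 + 4x + 2.
Check for roots in GF(5): P(0) = 2; P(1) = 3; P(2) = 2; P(3) = 4; P(4) = 2.
No roots, so no linear factors.
Degree-2 irreducible divisors: test the 10 monic irreducibles of degree 2 over GF(5).
None of them divide P (all give nonzero remainder).
No irreducible factor of degree ≤ 2 exists, so P is irreducible over GF(5).

Yes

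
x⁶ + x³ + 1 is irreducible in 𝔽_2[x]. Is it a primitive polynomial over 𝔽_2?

Write f(x) = x⁶ + x³ + 1.
|GF(2^6)^×| = 2^6 − 1 = 63. Prime factorization: 63 = 3^2·7.
f is primitive ⇔ x has order 63 in GF(2)[x]/(f), i.e. x^(63/q) ≠ 1 for each prime q | 63.
x^(21) mod f = x³.
x^(9) mod f = 1
Since x^(9) = 1, the order of x divides 9 < 63; not primitive.

No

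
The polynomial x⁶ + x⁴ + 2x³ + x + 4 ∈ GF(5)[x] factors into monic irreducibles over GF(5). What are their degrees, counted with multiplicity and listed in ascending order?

Write g(x) = x⁶ + x⁴ + 2x³ + x + 4.
Roots in GF(5): g(0) = 4; g(1) = 4; g(2) = 2; g(3) = 1; g(4) = 3.
Complete factorization: g(x) = (x⁶ + x⁴ + 2x³ + x + 4).
Factor degrees with multiplicity: 6 = 6.

6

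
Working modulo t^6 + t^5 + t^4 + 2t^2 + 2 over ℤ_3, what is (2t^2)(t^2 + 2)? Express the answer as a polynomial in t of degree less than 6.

Multiply in ℤ_3[t]: (2t^2)·(t^2 + 2) = 2t^4 + t^2.
Reduced: 2t^4 + t^2.

2t^4 + t^2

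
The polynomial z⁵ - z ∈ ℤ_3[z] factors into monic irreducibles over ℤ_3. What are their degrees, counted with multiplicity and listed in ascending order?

Write g(z) = z⁵ - z.
Roots in ℤ_3: g(0) = 0 → root; g(1) = 0 → root; g(2) = 0 → root.
Linear factors from roots: (z), (z - 1), (z + 1).
Complete factorization: g(z) = (z)·(z + 1)·(z - 1)·(z² + 1).
Factor degrees with multiplicity: 1 + 1 + 1 + 2 = 5.

1, 1, 1, 2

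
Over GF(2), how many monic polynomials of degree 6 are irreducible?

9

Gauss's count: N_{2}(6) = (1/6) Σ_{d|6} μ(6/d)·2^d.
Divisors of 6: 1, 2, 3, 6; μ(6/d) for each: 1, -1, -1, 1.
Σ = 2^1 − 2^2 − 2^3 + 2^6 = 54.
N = 54/6 = 9.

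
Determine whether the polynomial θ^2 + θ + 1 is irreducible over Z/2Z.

Write g(θ) = θ^2 + θ + 1.
Check for roots in Z/2Z: g(0) = 1; g(1) = 1.
No roots. A degree-2 polynomial over a field with no linear factor is irreducible.

Yes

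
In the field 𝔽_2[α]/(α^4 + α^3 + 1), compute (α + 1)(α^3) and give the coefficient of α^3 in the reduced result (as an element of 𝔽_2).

0

Multiply in 𝔽_2[α]: (α + 1)·(α^3) = α^4 + α^3.
Reduce using α^4 ≡ α^3 + 1 (mod α^4 + α^3 + 1).
Reduced: 1.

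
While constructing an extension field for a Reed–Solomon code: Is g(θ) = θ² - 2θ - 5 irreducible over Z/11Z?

Yes

Check each element of Z/11Z for a root: g(0)=6, g(1)=5, g(2)=6, g(3)=9, g(4)=3, g(5)=10, g(6)=8, g(7)=8, g(8)=10, g(9)=3, g(10)=9.
No roots. A degree-2 polynomial over a field with no linear factor is irreducible.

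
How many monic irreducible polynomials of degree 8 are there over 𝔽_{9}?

5380020

By the necklace-counting formula, N_9(8) = (1/8) Σ_{d|8} μ(8/d)·9^d.
Divisors of 8: 1, 2, 4, 8; μ(8/d) for each: 0, 0, -1, 1.
Σ = − 9^4 + 9^8 = 43040160.
N = 43040160/8 = 5380020.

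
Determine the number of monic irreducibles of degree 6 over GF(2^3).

Gauss's count: N_{8}(6) = (1/6) Σ_{d|6} μ(6/d)·8^d.
Divisors of 6: 1, 2, 3, 6; μ(6/d) for each: 1, -1, -1, 1.
Σ = 8^1 − 8^2 − 8^3 + 8^6 = 261576.
N = 261576/6 = 43596.

43596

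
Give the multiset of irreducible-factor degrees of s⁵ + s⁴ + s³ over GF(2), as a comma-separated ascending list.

1, 1, 1, 2

Write g(s) = s⁵ + s⁴ + s³.
Roots in GF(2): g(0) = 0 → root; g(1) = 1.
Linear factors from roots: (s).
Complete factorization: g(s) = (s)^3·(s² + s + 1).
Factor degrees with multiplicity: 1 + 1 + 1 + 2 = 5.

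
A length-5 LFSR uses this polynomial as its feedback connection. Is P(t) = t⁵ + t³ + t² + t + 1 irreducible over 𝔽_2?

Check for roots in 𝔽_2: P(0) = 1; P(1) = 1.
No roots, so no linear factors.
Monic irreducibles of degree 2 over GF(2): t² + t + 1.
None of them divide P (all give nonzero remainder).
No irreducible factor of degree ≤ 2 exists, so P is irreducible over GF(2).

Yes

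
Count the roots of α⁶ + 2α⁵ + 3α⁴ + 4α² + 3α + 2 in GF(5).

Write f(α) = α⁶ + 2α⁵ + 3α⁴ + 4α² + 3α + 2.
Evaluate at each of the 5 elements of GF(5):
f(0) = 2; f(1) = 0 → root; f(2) = 0 → root; f(3) = 0 → root; f(4) = 0 → root.
Roots: {1, 2, 3, 4}.

4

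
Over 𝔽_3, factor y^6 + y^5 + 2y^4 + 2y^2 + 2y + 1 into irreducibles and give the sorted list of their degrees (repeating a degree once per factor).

Write f(y) = y^6 + y^5 + 2y^4 + 2y^2 + 2y + 1.
Roots in 𝔽_3: f(0) = 1; f(1) = 0 → root; f(2) = 0 → root.
Linear factors from roots: (y + 2), (y + 1).
Complete factorization: f(y) = (y + 1)·(y + 2)·(y^2 + 1)·(y^2 + y + 2).
Factor degrees with multiplicity: 1 + 1 + 2 + 2 = 6.

1, 1, 2, 2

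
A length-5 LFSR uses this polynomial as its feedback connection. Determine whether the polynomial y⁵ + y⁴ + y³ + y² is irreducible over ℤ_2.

Write h(y) = y⁵ + y⁴ + y³ + y².
Check for roots in ℤ_2: h(0) = 0 → root; h(1) = 0 → root.
h(0) = 0, so (y) divides h(y); h is reducible.

No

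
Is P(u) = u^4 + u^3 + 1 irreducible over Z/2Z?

Check for roots in Z/2Z: P(0) = 1; P(1) = 1.
No roots, so no linear factors.
Monic irreducibles of degree 2 over GF(2): u^2 + u + 1.
None of them divide P (all give nonzero remainder).
No irreducible factor of degree ≤ 2 exists, so P is irreducible over GF(2).

Yes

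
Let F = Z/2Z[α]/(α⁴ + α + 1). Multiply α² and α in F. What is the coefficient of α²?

Multiply in Z/2Z[α]: (α²)·(α) = α³.
Reduced: α³.

0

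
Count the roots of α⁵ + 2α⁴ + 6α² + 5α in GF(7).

5

Write h(α) = α⁵ + 2α⁴ + 6α² + 5α.
Evaluate at each of the 7 elements of GF(7):
h(0) = 0 → root; h(1) = 0 → root; h(2) = 0 → root; h(3) = 5; h(4) = 0 → root; h(5) = 0 → root; h(6) = 2.
Roots: {0, 1, 2, 4, 5}.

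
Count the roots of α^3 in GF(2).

1

Write P(α) = α^3.
Evaluate at each of the 2 elements of GF(2):
P(0) = 0 → root; P(1) = 1.
Roots: {0}.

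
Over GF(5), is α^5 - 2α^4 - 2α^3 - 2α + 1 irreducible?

Write f(α) = α^5 - 2α^4 - 2α^3 - 2α + 1.
Check for roots in GF(5): f(0) = 1; f(1) = 1; f(2) = 1; f(3) = 2; f(4) = 2.
No roots, so no linear factors.
Degree-2 irreducible divisors: test the 10 monic irreducibles of degree 2 over GF(5).
None of them divide f (all give nonzero remainder).
No irreducible factor of degree ≤ 2 exists, so f is irreducible over GF(5).

Yes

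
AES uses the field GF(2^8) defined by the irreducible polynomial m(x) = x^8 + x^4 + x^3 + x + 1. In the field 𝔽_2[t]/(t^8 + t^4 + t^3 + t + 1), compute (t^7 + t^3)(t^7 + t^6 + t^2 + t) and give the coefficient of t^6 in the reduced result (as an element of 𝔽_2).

0

Multiply in 𝔽_2[t]: (t^7 + t^3)·(t^7 + t^6 + t^2 + t) = t^14 + t^13 + t^10 + t^8 + t^5 + t^4.
Reduce using t^8 ≡ t^4 + t^3 + t + 1 (mod t^8 + t^4 + t^3 + t + 1).
Reduced: t^7 + t^4.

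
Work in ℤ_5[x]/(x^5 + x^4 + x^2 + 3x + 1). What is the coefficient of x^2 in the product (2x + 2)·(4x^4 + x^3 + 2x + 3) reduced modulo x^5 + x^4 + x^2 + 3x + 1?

Multiply in ℤ_5[x]: (2x + 2)·(4x^4 + x^3 + 2x + 3) = 3x^5 + 2x^3 + 4x^2 + 1.
Reduce using x^5 ≡ 4x^4 + 4x^2 + 2x + 4 (mod x^5 + x^4 + x^2 + 3x + 1).
Reduced: 2x^4 + 2x^3 + x^2 + x + 3.

1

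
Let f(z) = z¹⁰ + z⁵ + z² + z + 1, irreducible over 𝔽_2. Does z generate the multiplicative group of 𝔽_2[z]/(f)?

|GF(2^10)^×| = 2^10 − 1 = 1023. Prime factorization: 1023 = 3·11·31.
f is primitive ⇔ z has order 1023 in GF(2)[z]/(f), i.e. z^(1023/q) ≠ 1 for each prime q | 1023.
z^(341) mod f = z⁵ + z.
z^(93) mod f = z⁹ + z⁸.
z^(33) mod f = z⁹ + z⁸ + z⁶ + z⁵ + z⁴ + z + 1.
None equal 1, so z has full order 1023; f is primitive.

Yes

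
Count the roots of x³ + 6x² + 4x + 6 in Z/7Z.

3

Write f(x) = x³ + 6x² + 4x + 6.
Evaluate at each of the 7 elements of Z/7Z:
f(0) = 6; f(1) = 3; f(2) = 4; f(3) = 1; f(4) = 0 → root; f(5) = 0 → root; f(6) = 0 → root.
Roots: {4, 5, 6}.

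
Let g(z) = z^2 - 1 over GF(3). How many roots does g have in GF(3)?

2

Evaluate at each of the 3 elements of GF(3):
g(0) = 2; g(1) = 0 → root; g(2) = 0 → root.
Roots: {1, 2}.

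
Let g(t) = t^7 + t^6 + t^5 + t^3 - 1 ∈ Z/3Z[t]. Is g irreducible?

Check for roots in Z/3Z: g(0) = 2; g(1) = 0 → root; g(2) = 0 → root.
g(1) = 0, so (t − 1) divides g(t); g is reducible.

No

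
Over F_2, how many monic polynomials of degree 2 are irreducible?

Gauss's count: N_{2}(2) = (1/2) Σ_{d|2} μ(2/d)·2^d.
Divisors of 2: 1, 2; μ(2/d) for each: -1, 1.
Σ = − 2^1 + 2^2 = 2.
N = 2/2 = 1.

1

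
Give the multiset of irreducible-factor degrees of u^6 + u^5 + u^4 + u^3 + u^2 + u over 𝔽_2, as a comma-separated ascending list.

Write h(u) = u^6 + u^5 + u^4 + u^3 + u^2 + u.
Roots in 𝔽_2: h(0) = 0 → root; h(1) = 0 → root.
Linear factors from roots: (u), (u + 1).
Complete factorization: h(u) = (u)·(u + 1)·(u^2 + u + 1)^2.
Factor degrees with multiplicity: 1 + 1 + 2 + 2 = 6.

1, 1, 2, 2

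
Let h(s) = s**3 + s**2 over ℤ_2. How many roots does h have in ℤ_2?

2

Evaluate at each of the 2 elements of ℤ_2:
h(0) = 0 → root; h(1) = 0 → root.
Roots: {0, 1}.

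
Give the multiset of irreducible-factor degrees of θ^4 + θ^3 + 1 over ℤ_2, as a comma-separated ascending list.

4

Write h(θ) = θ^4 + θ^3 + 1.
Roots in ℤ_2: h(0) = 1; h(1) = 1.
Complete factorization: h(θ) = (θ^4 + θ^3 + 1).
Factor degrees with multiplicity: 4 = 4.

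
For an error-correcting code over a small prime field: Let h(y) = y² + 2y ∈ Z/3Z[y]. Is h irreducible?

No

Check for roots in Z/3Z: h(0) = 0 → root; h(1) = 0 → root; h(2) = 2.
h(0) = 0, so (y) divides h(y); h is reducible.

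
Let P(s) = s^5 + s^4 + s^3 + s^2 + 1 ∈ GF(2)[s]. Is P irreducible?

Check for roots in GF(2): P(0) = 1; P(1) = 1.
No roots, so no linear factors.
Monic irreducibles of degree 2 over GF(2): s^2 + s + 1.
None of them divide P (all give nonzero remainder).
No irreducible factor of degree ≤ 2 exists, so P is irreducible over GF(2).

Yes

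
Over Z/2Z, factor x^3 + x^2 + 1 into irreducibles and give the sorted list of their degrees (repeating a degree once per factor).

3

Write g(x) = x^3 + x^2 + 1.
Roots in Z/2Z: g(0) = 1; g(1) = 1.
Complete factorization: g(x) = (x^3 + x^2 + 1).
Factor degrees with multiplicity: 3 = 3.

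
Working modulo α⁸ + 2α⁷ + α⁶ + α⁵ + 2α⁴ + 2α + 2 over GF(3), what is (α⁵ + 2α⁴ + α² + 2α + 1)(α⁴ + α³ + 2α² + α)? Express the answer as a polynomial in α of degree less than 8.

Multiply in GF(3)[α]: (α⁵ + 2α⁴ + α² + 2α + 1)·(α⁴ + α³ + 2α² + α) = α⁹ + α⁷ + 2α⁵ + 2α⁴ + α² + α.
Reduce using α⁸ ≡ α⁷ + 2α⁶ + 2α⁵ + α⁴ + α + 1 (mod α⁸ + 2α⁷ + α⁶ + α⁵ + 2α⁴ + 2α + 2).
Reduced: α⁷ + α⁶ + 2α⁵ + 2α² + 1.

α^7 + α^6 + 2α^5 + 2α^2 + 1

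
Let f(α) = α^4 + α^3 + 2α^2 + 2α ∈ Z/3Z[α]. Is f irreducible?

Check for roots in Z/3Z: f(0) = 0 → root; f(1) = 0 → root; f(2) = 0 → root.
f(0) = 0, so (α) divides f(α); f is reducible.

No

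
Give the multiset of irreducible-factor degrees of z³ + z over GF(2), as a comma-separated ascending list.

1, 1, 1

Write g(z) = z³ + z.
Roots in GF(2): g(0) = 0 → root; g(1) = 0 → root.
Linear factors from roots: (z), (z + 1).
Complete factorization: g(z) = (z)·(z + 1)^2.
Factor degrees with multiplicity: 1 + 1 + 1 = 3.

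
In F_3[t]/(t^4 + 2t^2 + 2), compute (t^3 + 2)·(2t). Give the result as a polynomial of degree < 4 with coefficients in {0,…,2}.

2t^2 + t + 2

Multiply in F_3[t]: (t^3 + 2)·(2t) = 2t^4 + t.
Reduce using t^4 ≡ t^2 + 1 (mod t^4 + 2t^2 + 2).
Reduced: 2t^2 + t + 2.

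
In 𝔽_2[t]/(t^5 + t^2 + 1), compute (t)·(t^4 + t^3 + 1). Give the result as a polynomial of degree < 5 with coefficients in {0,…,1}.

Multiply in 𝔽_2[t]: (t)·(t^4 + t^3 + 1) = t^5 + t^4 + t.
Reduce using t^5 ≡ t^2 + 1 (mod t^5 + t^2 + 1).
Reduced: t^4 + t^2 + t + 1.

t^4 + t^2 + t + 1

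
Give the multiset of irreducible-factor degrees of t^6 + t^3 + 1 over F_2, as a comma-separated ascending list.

6

Write h(t) = t^6 + t^3 + 1.
Roots in F_2: h(0) = 1; h(1) = 1.
Complete factorization: h(t) = (t^6 + t^3 + 1).
Factor degrees with multiplicity: 6 = 6.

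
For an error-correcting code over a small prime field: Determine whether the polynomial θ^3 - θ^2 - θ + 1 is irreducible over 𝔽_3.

Write h(θ) = θ^3 - θ^2 - θ + 1.
Check for roots in 𝔽_3: h(0) = 1; h(1) = 0 → root; h(2) = 0 → root.
h(1) = 0, so (θ − 1) divides h(θ); h is reducible.

No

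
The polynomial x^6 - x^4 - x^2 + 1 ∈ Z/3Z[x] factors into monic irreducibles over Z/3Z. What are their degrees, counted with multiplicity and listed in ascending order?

1, 1, 1, 1, 2

Write f(x) = x^6 - x^4 - x^2 + 1.
Roots in Z/3Z: f(0) = 1; f(1) = 0 → root; f(2) = 0 → root.
Linear factors from roots: (x - 1), (x + 1).
Complete factorization: f(x) = (x + 1)^2·(x - 1)^2·(x^2 + 1).
Factor degrees with multiplicity: 1 + 1 + 1 + 1 + 2 = 6.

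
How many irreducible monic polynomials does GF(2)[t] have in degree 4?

3

x^(2^4) − x is the product of all monic irreducibles of degree dividing 4; Möbius inversion gives N = (1/4) Σ μ(4/d)·2^d.
Divisors of 4: 1, 2, 4; μ(4/d) for each: 0, -1, 1.
Σ = − 2^2 + 2^4 = 12.
N = 12/4 = 3.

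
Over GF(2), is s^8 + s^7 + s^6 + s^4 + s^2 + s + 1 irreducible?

Yes

Write h(s) = s^8 + s^7 + s^6 + s^4 + s^2 + s + 1.
Check for roots in GF(2): h(0) = 1; h(1) = 1.
No roots, so no linear factors.
Monic irreducibles of degree 2 over GF(2): s^2 + s + 1.
None of them divide h (all give nonzero remainder).
Monic irreducibles of degree 3 over GF(2): s^3 + s + 1, s^3 + s^2 + 1.
None of them divide h (all give nonzero remainder).
Monic irreducibles of degree 4 over GF(2): s^4 + s + 1, s^4 + s^3 + 1, s^4 + s^3 + s^2 + s + 1.
None of them divide h (all give nonzero remainder).
No irreducible factor of degree ≤ 4 exists, so h is irreducible over GF(2).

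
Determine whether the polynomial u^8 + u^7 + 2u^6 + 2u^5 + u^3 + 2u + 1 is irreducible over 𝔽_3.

Write m(u) = u^8 + u^7 + 2u^6 + 2u^5 + u^3 + 2u + 1.
Check for roots in 𝔽_3: m(0) = 1; m(1) = 1; m(2) = 1.
No roots, so no linear factors.
Monic irreducibles of degree 2 over GF(3): u^2 + 1, u^2 + u + 2, u^2 + 2u + 2.
None of them divide m (all give nonzero remainder).
Degree-3 irreducible divisors: test the 8 monic irreducibles of degree 3 over GF(3).
None of them divide m (all give nonzero remainder).
Degree-4 irreducible divisors: test the 18 monic irreducibles of degree 4 over GF(3).
None of them divide m (all give nonzero remainder).
No irreducible factor of degree ≤ 4 exists, so m is irreducible over GF(3).

Yes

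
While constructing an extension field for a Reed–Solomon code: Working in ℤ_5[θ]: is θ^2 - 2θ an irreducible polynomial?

No

Write m(θ) = θ^2 - 2θ.
Check for roots in ℤ_5: m(0) = 0 → root; m(1) = 4; m(2) = 0 → root; m(3) = 3; m(4) = 3.
m(0) = 0, so (θ) divides m(θ); m is reducible.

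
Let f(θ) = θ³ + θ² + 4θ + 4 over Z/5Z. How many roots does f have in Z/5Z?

Evaluate at each of the 5 elements of Z/5Z:
f(0) = 4; f(1) = 0 → root; f(2) = 4; f(3) = 2; f(4) = 0 → root.
Roots: {1, 4}.

2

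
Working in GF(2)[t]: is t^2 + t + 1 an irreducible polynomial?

Yes

Write h(t) = t^2 + t + 1.
Check for roots in GF(2): h(0) = 1; h(1) = 1.
No roots. A degree-2 polynomial over a field with no linear factor is irreducible.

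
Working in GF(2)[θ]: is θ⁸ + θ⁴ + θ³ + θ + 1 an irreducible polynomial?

Yes

Write P(θ) = θ⁸ + θ⁴ + θ³ + θ + 1.
Check for roots in GF(2): P(0) = 1; P(1) = 1.
No roots, so no linear factors.
Monic irreducibles of degree 2 over GF(2): θ² + θ + 1.
None of them divide P (all give nonzero remainder).
Monic irreducibles of degree 3 over GF(2): θ³ + θ + 1, θ³ + θ² + 1.
None of them divide P (all give nonzero remainder).
Monic irreducibles of degree 4 over GF(2): θ⁴ + θ + 1, θ⁴ + θ³ + 1, θ⁴ + θ³ + θ² + θ + 1.
None of them divide P (all give nonzero remainder).
No irreducible factor of degree ≤ 4 exists, so P is irreducible over GF(2).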